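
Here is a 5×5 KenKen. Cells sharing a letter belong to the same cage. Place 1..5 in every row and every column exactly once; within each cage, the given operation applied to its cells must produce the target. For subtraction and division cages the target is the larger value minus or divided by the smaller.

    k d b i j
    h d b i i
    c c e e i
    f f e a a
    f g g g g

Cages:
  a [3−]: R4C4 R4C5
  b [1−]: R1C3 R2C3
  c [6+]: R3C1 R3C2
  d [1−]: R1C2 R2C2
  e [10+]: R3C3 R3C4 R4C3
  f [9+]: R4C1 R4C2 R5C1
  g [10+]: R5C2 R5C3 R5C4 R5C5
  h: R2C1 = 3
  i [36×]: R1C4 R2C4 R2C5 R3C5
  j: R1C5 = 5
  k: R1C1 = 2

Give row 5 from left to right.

Cage k is given; hence R1C1 = 2.
J is a freebie, which forces R1C5 = 5.
Cage h is given, which forces R2C1 = 3.
Cage i needs product 36, leaving R1C4 = 3.
Cage i has product 36, leaving R3C5 = 3.
In row 4, 2 can only go at R4C5, so R4C5 = 2.
Cage a's pair has difference 3, which forces R4C4 = 5.
Row 4 now contains 5, which forces R4C1 = 1.
The only place for 5 in row 5 is R5C1.
Column 1 now contains 5, which forces R3C1 = 4.
Cage c's pair has sum 6, so R3C2 = 2.
2 is placed in row 3, leaving R3C3 = 5.
2 is placed in row 3, which forces R3C4 = 1.
The 3 cells of cage f must have sum 9, which forces R4C2 = 3.
Row 4 already has 3; hence R4C3 = 4.
Cage d's pair has difference 1, leaving R1C2 = 4.
Column 3 now contains 4, leaving R1C3 = 1.
Column 2 now contains 2, so R2C2 = 5.
5 is placed in column 3, which forces R2C3 = 2.
1 is placed in column 4, leaving R2C4 = 4.
Cage i needs product 36, so R2C5 = 1.
Column 2 already has 4, so R5C2 = 1.
The 4 cells of cage g must have sum 10, so R5C3 = 3.
The 4 cells of cage g must have sum 10, leaving R5C4 = 2.
Column 5 now contains 1, which forces R5C5 = 4.
Completed grid: 2 4 1 3 5 / 3 5 2 4 1 / 4 2 5 1 3 / 1 3 4 5 2 / 5 1 3 2 4.

5 1 3 2 4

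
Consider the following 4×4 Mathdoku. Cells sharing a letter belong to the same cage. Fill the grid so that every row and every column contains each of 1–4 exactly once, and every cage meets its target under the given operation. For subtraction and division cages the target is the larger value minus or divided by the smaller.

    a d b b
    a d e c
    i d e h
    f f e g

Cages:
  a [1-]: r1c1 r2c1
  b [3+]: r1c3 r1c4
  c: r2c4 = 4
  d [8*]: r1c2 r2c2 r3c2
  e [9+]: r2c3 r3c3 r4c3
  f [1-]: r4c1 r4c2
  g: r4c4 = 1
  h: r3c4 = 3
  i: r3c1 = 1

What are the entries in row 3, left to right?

Cage c is given, which forces r2c4 = 4.
Cage i is a single given cell; hence r3c1 = 1.
Cage h is given; hence r3c4 = 3.
Cage g is given; hence r4c4 = 1.
Cage b's pair has sum 3, leaving r1c3 = 1.
Column 4 already has 1, which forces r1c4 = 2.
Row 1 now contains 2, leaving r1c2 = 4.
The 3 cells of cage d must have product 8, so r2c2 = 1.
The 3 cells of cage d must have product 8, which forces r3c2 = 2.
Row 3 already has 2, so r3c3 = 4.
Column 2 already has 2, which forces r4c2 = 3.
Row 4 already has 3; hence r4c3 = 2.
Row 1 now contains 4, which forces r1c1 = 3.
The two cells of cage a must have difference 1, which forces r2c1 = 2.
Column 3 already has 2, so r2c3 = 3.
Row 4 now contains 2, leaving r4c1 = 4.
Completed grid: 3 4 1 2 / 2 1 3 4 / 1 2 4 3 / 4 3 2 1.

1 2 4 3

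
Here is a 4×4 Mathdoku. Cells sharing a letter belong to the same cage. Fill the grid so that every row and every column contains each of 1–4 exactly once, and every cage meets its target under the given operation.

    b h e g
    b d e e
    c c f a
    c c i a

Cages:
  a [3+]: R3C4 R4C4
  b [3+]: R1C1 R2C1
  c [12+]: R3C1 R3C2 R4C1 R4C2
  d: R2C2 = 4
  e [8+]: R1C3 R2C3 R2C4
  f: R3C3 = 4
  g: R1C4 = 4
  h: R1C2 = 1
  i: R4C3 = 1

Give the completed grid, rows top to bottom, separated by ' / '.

Cage h is a single given cell; hence R1C2 = 1.
G is a freebie, which forces R1C4 = 4.
Cage d is a single given cell, leaving R2C2 = 4.
F is a freebie, so R3C3 = 4.
I is a freebie, so R4C3 = 1.
Row 4 already has 1, which forces R4C4 = 2.
1 is placed in row 1; hence R1C1 = 2.
Cage e needs sum 8, which forces R1C3 = 3.
Cage b needs two cells with sum 3, which forces R2C1 = 1.
The 3 cells of cage e must have sum 8, so R2C3 = 2.
Cage e needs sum 8, leaving R2C4 = 3.
Cage c needs sum 12, leaving R3C1 = 3.
Cage c needs sum 12, leaving R3C2 = 2.
Column 4 already has 2; hence R3C4 = 1.
The 4 cells of cage c must have sum 12, so R4C1 = 4.
2 is placed in row 4; hence R4C2 = 3.

2 1 3 4 / 1 4 2 3 / 3 2 4 1 / 4 3 1 2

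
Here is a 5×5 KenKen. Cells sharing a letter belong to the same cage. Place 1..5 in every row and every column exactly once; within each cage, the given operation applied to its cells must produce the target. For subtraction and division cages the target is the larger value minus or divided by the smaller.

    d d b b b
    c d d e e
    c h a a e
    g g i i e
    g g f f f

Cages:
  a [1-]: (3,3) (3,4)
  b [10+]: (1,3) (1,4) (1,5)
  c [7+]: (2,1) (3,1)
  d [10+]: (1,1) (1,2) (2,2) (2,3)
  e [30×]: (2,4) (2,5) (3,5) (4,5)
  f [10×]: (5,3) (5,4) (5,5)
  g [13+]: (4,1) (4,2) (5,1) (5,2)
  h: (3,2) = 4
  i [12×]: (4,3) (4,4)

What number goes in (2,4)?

5

H is a freebie, leaving (3,2) = 4.
Row 5 needs a 4, and only (5,1) is open for it.
The only place for 4 in row 2 is (2,3).
Column 3 now contains 4, so (4,3) = 3.
Cage i needs two cells with product 12, leaving (4,4) = 4.
The only place for 4 in row 1 is (1,5).
In row 5, 3 can only go at (5,2), so (5,2) = 3.
Cage d needs sum 10, so (1,1) = 3.
The only place for 2 in row 1 is (1,2).
Column 2 already has 2, which forces (2,2) = 1.
Column 2 now contains 1, leaving (4,2) = 5.
5 is placed in row 4, leaving (4,1) = 1.
Row 4 already has 1, so (4,5) = 2.
Cage e has product 30, leaving (3,5) = 1.
Column 5 already has 1, which forces (5,5) = 5.
Cage e has product 30; hence (2,4) = 5.
Column 5 now contains 5, leaving (2,5) = 3.
Row 3 now contains 1, so (3,3) = 2.
Cage a's pair has difference 1, which forces (3,4) = 3.
Column 3 now contains 2; hence (5,3) = 1.
1 is placed in row 5, so (5,4) = 2.
1 is placed in column 3, leaving (1,3) = 5.
Column 4 now contains 5, leaving (1,4) = 1.
Row 2 now contains 5, which forces (2,1) = 2.
Row 3 now contains 2; hence (3,1) = 5.
Completed grid: 3 2 5 1 4 / 2 1 4 5 3 / 5 4 2 3 1 / 1 5 3 4 2 / 4 3 1 2 5.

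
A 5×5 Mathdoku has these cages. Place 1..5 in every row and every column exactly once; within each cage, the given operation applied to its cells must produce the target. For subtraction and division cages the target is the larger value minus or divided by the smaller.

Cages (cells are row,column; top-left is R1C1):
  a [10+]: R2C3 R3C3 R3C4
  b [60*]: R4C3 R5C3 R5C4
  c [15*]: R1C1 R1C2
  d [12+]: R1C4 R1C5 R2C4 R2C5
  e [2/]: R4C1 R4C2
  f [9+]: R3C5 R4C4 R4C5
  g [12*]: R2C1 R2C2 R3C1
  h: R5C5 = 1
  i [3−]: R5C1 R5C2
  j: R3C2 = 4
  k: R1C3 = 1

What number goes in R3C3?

3

K is a freebie, which forces R1C3 = 1.
Cage j is given, so R3C2 = 4.
H is a freebie, leaving R5C5 = 1.
The 3 cells of cage b must have product 60, leaving R4C3 = 5.
The 3 cells of cage a must have sum 10, which forces R3C4 = 5.
Row 2 needs a 5, and only R2C5 is open for it.
Cage d needs sum 12; hence R2C4 = 1.
In row 2, 4 can only go at R2C1, so R2C1 = 4.
Cage g needs product 12, leaving R2C2 = 3.
Row 2 now contains 3, so R2C3 = 2.
Cage g has product 12, leaving R3C1 = 1.
2 is placed in column 3, leaving R3C3 = 3.
3 is placed in row 3, so R3C5 = 2.
Column 1 now contains 1, which forces R4C1 = 2.
2 is placed in row 4, so R4C2 = 1.
Column 1 now contains 2; hence R5C1 = 5.
Row 5 already has 5, which forces R5C2 = 2.
Column 3 now contains 3, so R5C3 = 4.
4 is placed in row 5; hence R5C4 = 3.
Column 1 already has 5, which forces R1C1 = 3.
3 is placed in column 2, leaving R1C2 = 5.
The 4 cells of cage d must have sum 12; hence R1C4 = 2.
Column 5 already has 2, so R1C5 = 4.
Column 4 already has 3, so R4C4 = 4.
Cage f needs sum 9; hence R4C5 = 3.
Completed grid: 3 5 1 2 4 / 4 3 2 1 5 / 1 4 3 5 2 / 2 1 5 4 3 / 5 2 4 3 1.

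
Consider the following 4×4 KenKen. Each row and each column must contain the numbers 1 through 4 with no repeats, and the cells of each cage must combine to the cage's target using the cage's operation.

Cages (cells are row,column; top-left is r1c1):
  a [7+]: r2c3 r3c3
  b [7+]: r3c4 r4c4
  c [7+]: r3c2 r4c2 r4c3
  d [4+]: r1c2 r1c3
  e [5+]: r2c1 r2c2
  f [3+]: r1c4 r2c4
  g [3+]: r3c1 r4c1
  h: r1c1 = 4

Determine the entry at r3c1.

2

Cage h is a single given cell, so r1c1 = 4.
In row 1, 2 can only go at r1c4, so r1c4 = 2.
Column 4 now contains 2, so r2c4 = 1.
The only place for 4 in row 2 is r2c3.
Column 3 already has 4, leaving r3c3 = 3.
Row 3 now contains 3, which forces r3c4 = 4.
Column 4 already has 4, which forces r4c4 = 3.
Cage d's pair has sum 4, which forces r1c2 = 3.
Column 3 already has 3, leaving r1c3 = 1.
Column 2 already has 3, leaving r2c2 = 2.
Column 2 now contains 2, so r3c2 = 1.
Cage c has sum 7, which forces r4c2 = 4.
Column 3 now contains 1, which forces r4c3 = 2.
Row 2 now contains 2; hence r2c1 = 3.
Row 3 already has 1, leaving r3c1 = 2.
Row 4 already has 2; hence r4c1 = 1.
The full grid is 4 3 1 2 / 3 2 4 1 / 2 1 3 4 / 1 4 2 3.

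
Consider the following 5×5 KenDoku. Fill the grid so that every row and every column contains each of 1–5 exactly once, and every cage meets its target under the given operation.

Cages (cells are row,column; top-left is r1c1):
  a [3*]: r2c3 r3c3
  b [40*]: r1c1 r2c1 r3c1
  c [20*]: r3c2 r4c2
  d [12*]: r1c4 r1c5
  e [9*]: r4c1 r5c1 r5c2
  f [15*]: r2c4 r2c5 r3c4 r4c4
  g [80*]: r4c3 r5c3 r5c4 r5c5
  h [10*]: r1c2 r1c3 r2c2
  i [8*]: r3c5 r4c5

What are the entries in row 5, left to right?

The 4 cells of cage f must have product 15, leaving r2c5 = 1.
Cage e needs product 9, which forces r4c1 = 3.
Cage e needs product 9; hence r5c1 = 1.
Cage e needs product 9, leaving r5c2 = 3.
Row 2 already has 1, leaving r2c3 = 3.
Row 2 now contains 3, leaving r2c4 = 5.
The two cells of cage a must have product 3; hence r3c3 = 1.
Row 3 already has 1; hence r3c4 = 3.
Cage g has product 80, so r4c3 = 2.
5 is placed in column 4; hence r4c4 = 1.
Row 4 now contains 2, so r4c5 = 4.
The 3 cells of cage h must have product 10, which forces r1c2 = 1.
Column 3 already has 2, which forces r1c3 = 5.
Column 4 now contains 3, so r1c4 = 4.
Column 5 already has 4; hence r1c5 = 3.
5 is placed in row 2, which forces r2c2 = 2.
The two cells of cage c must have product 20, leaving r3c2 = 4.
Column 5 already has 4, so r3c5 = 2.
Row 4 already has 4, leaving r4c2 = 5.
Column 3 now contains 5; hence r5c3 = 4.
4 is placed in column 4, leaving r5c4 = 2.
2 is placed in column 5; hence r5c5 = 5.
Row 1 already has 4, which forces r1c1 = 2.
Row 2 now contains 2; hence r2c1 = 4.
2 is placed in row 3, which forces r3c1 = 5.
The full grid is 2 1 5 4 3 / 4 2 3 5 1 / 5 4 1 3 2 / 3 5 2 1 4 / 1 3 4 2 5.

1 3 4 2 5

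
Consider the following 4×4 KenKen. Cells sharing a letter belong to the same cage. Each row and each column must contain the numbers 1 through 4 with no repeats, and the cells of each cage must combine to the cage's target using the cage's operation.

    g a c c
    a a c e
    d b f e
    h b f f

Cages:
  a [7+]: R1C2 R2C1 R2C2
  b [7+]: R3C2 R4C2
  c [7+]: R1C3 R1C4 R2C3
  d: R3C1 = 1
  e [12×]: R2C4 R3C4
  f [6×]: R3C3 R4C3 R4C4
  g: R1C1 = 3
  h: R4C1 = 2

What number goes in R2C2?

G is a freebie; hence R1C1 = 3.
Cage d is given; hence R3C1 = 1.
H is a freebie, which forces R4C1 = 2.
2 is placed in column 1, so R2C1 = 4.
Row 2 now contains 4, leaving R2C4 = 3.
The 3 cells of cage f must have product 6, which forces R3C3 = 2.
Column 4 now contains 3, so R3C4 = 4.
Column 4 now contains 3, leaving R4C4 = 1.
Cage c has sum 7, which forces R1C3 = 4.
Column 4 already has 1, leaving R1C4 = 2.
Column 3 now contains 2; hence R2C3 = 1.
4 is placed in row 3, so R3C2 = 3.
Cage b's pair has sum 7, so R4C2 = 4.
1 is placed in row 4, which forces R4C3 = 3.
2 is placed in row 1, so R1C2 = 1.
1 is placed in row 2, so R2C2 = 2.
Filled in: 3 1 4 2 / 4 2 1 3 / 1 3 2 4 / 2 4 3 1.

2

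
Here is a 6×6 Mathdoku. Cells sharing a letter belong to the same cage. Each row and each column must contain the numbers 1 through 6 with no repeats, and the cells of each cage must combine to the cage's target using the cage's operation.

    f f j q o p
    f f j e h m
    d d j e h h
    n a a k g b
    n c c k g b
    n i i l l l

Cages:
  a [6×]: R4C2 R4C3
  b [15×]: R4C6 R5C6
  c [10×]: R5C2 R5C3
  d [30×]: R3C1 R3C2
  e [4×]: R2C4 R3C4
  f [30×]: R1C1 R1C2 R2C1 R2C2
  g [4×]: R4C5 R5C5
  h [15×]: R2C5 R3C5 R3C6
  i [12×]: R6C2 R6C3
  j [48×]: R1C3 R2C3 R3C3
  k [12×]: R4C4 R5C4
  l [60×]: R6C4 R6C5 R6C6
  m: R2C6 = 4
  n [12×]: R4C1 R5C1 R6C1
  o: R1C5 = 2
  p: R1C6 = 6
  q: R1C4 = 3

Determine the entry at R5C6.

Cage q is a single given cell, which forces R1C4 = 3.
O is a freebie; hence R1C5 = 2.
Cage p is given; hence R1C6 = 6.
M is a freebie, so R2C6 = 4.
Row 1 now contains 6, leaving R1C3 = 4.
Row 2 already has 4, which forces R2C4 = 1.
The two cells of cage e must have product 4, which forces R3C4 = 4.
Row 2 needs a 5, and only R2C5 is open for it.
The only place for 6 in row 2 is R2C3.
Column 3 now contains 6; hence R3C3 = 2.
Column 3 now contains 2; hence R5C3 = 5.
Row 5 now contains 5, so R5C6 = 3.
Column 3 now contains 2, leaving R6C3 = 3.
Cage h needs product 15, leaving R3C5 = 3.
Column 6 already has 3, which forces R3C6 = 1.
Cage a's pair has product 6, so R4C2 = 6.
Column 3 already has 3, which forces R4C3 = 1.
Row 4 now contains 6; hence R4C4 = 2.
1 is placed in row 4, leaving R4C5 = 4.
Column 6 already has 3, leaving R4C6 = 5.
Row 5 now contains 5, which forces R5C2 = 2.
Column 4 already has 2, so R5C4 = 6.
Column 5 already has 4, so R5C5 = 1.
Cage i's pair has product 12, so R6C2 = 4.
Column 4 already has 2, leaving R6C4 = 5.
Cage l has product 60, leaving R6C5 = 6.
Column 6 already has 5, so R6C6 = 2.
Cage f needs product 30; hence R2C1 = 2.
Column 2 already has 2, leaving R2C2 = 3.
Cage d's pair has product 30; hence R3C1 = 6.
Column 2 already has 6; hence R3C2 = 5.
Row 4 already has 2; hence R4C1 = 3.
Row 5 now contains 1, which forces R5C1 = 4.
Row 6 now contains 2, which forces R6C1 = 1.
Column 1 already has 1, which forces R1C1 = 5.
5 is placed in column 2, leaving R1C2 = 1.
Completed grid: 5 1 4 3 2 6 / 2 3 6 1 5 4 / 6 5 2 4 3 1 / 3 6 1 2 4 5 / 4 2 5 6 1 3 / 1 4 3 5 6 2.

3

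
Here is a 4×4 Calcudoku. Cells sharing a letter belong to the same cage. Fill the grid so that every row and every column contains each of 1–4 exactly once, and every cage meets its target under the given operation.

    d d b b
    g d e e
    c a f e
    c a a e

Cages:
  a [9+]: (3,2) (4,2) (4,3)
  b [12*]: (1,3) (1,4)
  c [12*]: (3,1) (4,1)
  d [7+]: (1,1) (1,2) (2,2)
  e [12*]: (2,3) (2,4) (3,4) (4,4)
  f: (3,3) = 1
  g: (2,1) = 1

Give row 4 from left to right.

3 2 4 1

Cage g is a single given cell, which forces (2,1) = 1.
Row 2 already has 1, which forces (2,3) = 2.
F is a freebie, so (3,3) = 1.
The 3 cells of cage d must have sum 7, leaving (1,2) = 1.
The 4 cells of cage e must have product 12, leaving (2,4) = 3.
The 4 cells of cage e must have product 12, which forces (3,4) = 2.
Cage e needs product 12, leaving (4,4) = 1.
Cage d has sum 7, leaving (1,1) = 2.
Cage b needs two cells with product 12, leaving (1,3) = 3.
Column 4 already has 3, leaving (1,4) = 4.
3 is placed in row 2, which forces (2,2) = 4.
4 is placed in column 2, so (3,2) = 3.
The 3 cells of cage a must have sum 9, which forces (4,2) = 2.
Column 3 now contains 3, so (4,3) = 4.
Row 3 now contains 3; hence (3,1) = 4.
Row 4 already has 4; hence (4,1) = 3.
Completed grid: 2 1 3 4 / 1 4 2 3 / 4 3 1 2 / 3 2 4 1.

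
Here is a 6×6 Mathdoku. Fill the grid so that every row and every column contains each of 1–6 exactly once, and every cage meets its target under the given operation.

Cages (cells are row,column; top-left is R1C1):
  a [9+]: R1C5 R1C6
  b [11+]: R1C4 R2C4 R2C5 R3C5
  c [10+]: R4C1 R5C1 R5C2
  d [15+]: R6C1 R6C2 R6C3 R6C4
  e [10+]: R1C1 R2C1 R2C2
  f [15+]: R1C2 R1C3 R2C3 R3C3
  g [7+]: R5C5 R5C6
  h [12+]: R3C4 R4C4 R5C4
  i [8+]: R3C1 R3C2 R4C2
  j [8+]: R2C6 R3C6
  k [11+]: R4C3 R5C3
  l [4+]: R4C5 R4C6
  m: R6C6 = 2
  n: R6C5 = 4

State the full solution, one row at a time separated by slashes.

Cage n is a single given cell; hence R6C5 = 4.
Cage m is given, so R6C6 = 2.
Cage f needs sum 15, so R1C2 = 6.
Row 1 already has 6, which forces R1C6 = 4.
Cage l's pair has sum 4, so R4C5 = 3.
The pair R2C6/R3C6 in column 6 holds {3, 5}, so R4C6 = 1.
1 is placed in column 6, which forces R5C6 = 6.
Column 5 already has 3, which forces R1C5 = 5.
Cage k's pair has sum 11; hence R4C3 = 6.
6 is placed in row 5, so R5C3 = 5.
6 is placed in row 5, which forces R5C5 = 1.
In column 3, 1 can only go at R6C3, so R6C3 = 1.
The only place for 6 in row 3 is R3C5.
The 4 cells of cage b must have sum 11, so R1C4 = 2.
Cage b needs sum 11; hence R2C4 = 1.
6 is placed in column 5; hence R2C5 = 2.
Row 1 now contains 2, which forces R1C3 = 3.
The 4 cells of cage f must have sum 15; hence R2C3 = 4.
Cage f needs sum 15, leaving R3C3 = 2.
3 is placed in row 1, leaving R1C1 = 1.
The 3 cells of cage e must have sum 10, so R2C1 = 6.
Cage e has sum 10, leaving R2C2 = 3.
Row 2 already has 3, leaving R2C6 = 5.
Column 6 now contains 5; hence R3C6 = 3.
Column 2 already has 3, which forces R6C2 = 5.
3 is placed in row 3, so R3C1 = 5.
Column 2 now contains 5; hence R3C2 = 1.
Row 3 already has 5, so R3C4 = 4.
Column 1 already has 5, which forces R4C1 = 4.
Cage i needs sum 8, which forces R4C2 = 2.
4 is placed in column 4, leaving R4C4 = 5.
2 is placed in column 2, so R5C2 = 4.
Cage h has sum 12, so R5C4 = 3.
Row 6 now contains 5, so R6C1 = 3.
The 4 cells of cage d must have sum 15, so R6C4 = 6.
Row 5 already has 3; hence R5C1 = 2.

1 6 3 2 5 4 / 6 3 4 1 2 5 / 5 1 2 4 6 3 / 4 2 6 5 3 1 / 2 4 5 3 1 6 / 3 5 1 6 4 2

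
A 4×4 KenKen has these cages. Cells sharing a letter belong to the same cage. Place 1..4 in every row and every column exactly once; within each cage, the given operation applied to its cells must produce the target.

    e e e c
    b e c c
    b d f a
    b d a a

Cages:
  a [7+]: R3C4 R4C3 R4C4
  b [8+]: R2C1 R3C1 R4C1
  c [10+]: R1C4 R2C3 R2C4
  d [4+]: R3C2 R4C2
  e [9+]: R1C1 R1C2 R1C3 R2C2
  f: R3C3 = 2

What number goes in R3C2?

Cage f is given; hence R3C3 = 2.
In row 4, 2 can only go at R4C4, so R4C4 = 2.
Cage c needs sum 10, which forces R1C4 = 3.
The 3 cells of cage c must have sum 10, so R2C3 = 3.
Column 4 now contains 2, leaving R2C4 = 4.
4 is placed in column 4, which forces R3C4 = 1.
Cage e has sum 9, so R1C1 = 2.
Row 2 now contains 4, leaving R2C1 = 1.
The 4 cells of cage e must have sum 9, so R2C2 = 2.
Row 3 now contains 1, leaving R3C2 = 3.
The two cells of cage d must have sum 4, leaving R4C2 = 1.
Cage a has sum 7, which forces R4C3 = 4.
Column 2 now contains 1, so R1C2 = 4.
Column 3 already has 4, leaving R1C3 = 1.
3 is placed in row 3; hence R3C1 = 4.
Row 4 now contains 4, which forces R4C1 = 3.
Filled in: 2 4 1 3 / 1 2 3 4 / 4 3 2 1 / 3 1 4 2.

3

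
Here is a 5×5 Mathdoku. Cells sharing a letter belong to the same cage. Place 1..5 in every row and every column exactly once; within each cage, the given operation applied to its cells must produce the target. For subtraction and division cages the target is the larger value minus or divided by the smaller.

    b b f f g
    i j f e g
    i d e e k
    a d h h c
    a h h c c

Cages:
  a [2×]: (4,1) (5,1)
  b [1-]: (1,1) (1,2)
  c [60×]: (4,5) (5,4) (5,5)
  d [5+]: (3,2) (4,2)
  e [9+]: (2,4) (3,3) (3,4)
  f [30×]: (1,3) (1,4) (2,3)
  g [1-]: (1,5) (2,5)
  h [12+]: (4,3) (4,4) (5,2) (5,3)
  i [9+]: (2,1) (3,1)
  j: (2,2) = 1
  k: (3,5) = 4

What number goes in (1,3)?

Cage j is given, so (2,2) = 1.
K is a freebie, leaving (3,5) = 4.
The two cells of cage i must have sum 9, leaving (2,1) = 4.
4 is placed in row 3, which forces (3,1) = 5.
Cage c has product 60, so (5,4) = 4.
Cage e needs sum 9, so (2,4) = 5.
The 3 cells of cage f must have product 30, so (1,3) = 5.
Row 1 needs a 4, and only (1,2) is open for it.
Cage b's pair has difference 1, which forces (1,1) = 3.
3 is placed in row 1, so (1,4) = 2.
Row 1 now contains 2, so (1,5) = 1.
Cage f needs product 30, so (2,3) = 3.
Cage g's pair has difference 1, which forces (2,5) = 2.
Column 3 already has 3, which forces (3,3) = 1.
1 is placed in row 3, which forces (3,4) = 3.
Column 3 already has 1, leaving (4,3) = 4.
Column 4 already has 3, so (4,4) = 1.
Column 3 already has 3, which forces (5,3) = 2.
Row 3 now contains 3, which forces (3,2) = 2.
1 is placed in row 4, which forces (4,1) = 2.
Cage d needs two cells with sum 5, leaving (4,2) = 3.
Row 4 already has 3, so (4,5) = 5.
Row 5 now contains 2, which forces (5,1) = 1.
The 4 cells of cage h must have sum 12, which forces (5,2) = 5.
Column 5 now contains 5; hence (5,5) = 3.
The full grid is 3 4 5 2 1 / 4 1 3 5 2 / 5 2 1 3 4 / 2 3 4 1 5 / 1 5 2 4 3.

5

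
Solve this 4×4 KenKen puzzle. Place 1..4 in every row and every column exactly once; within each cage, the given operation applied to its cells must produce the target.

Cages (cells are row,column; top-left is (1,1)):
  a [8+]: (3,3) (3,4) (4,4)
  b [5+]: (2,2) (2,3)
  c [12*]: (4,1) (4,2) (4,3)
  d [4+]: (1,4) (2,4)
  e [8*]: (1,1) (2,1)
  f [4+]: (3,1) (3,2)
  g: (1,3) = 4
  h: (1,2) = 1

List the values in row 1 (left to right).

2 1 4 3

Cage h is given; hence (1,2) = 1.
Cage g is given, so (1,3) = 4.
Row 1 already has 1, leaving (1,4) = 3.
Column 4 now contains 3, so (2,4) = 1.
Column 2 already has 1; hence (3,2) = 3.
Column 2 already has 3, leaving (4,2) = 4.
Row 4 now contains 4, leaving (4,4) = 2.
Row 1 already has 4, so (1,1) = 2.
Cage e's pair has product 8; hence (2,1) = 4.
Column 2 already has 4, which forces (2,2) = 2.
The two cells of cage b must have sum 5, which forces (2,3) = 3.
Row 3 now contains 3, so (3,1) = 1.
Cage a has sum 8; hence (3,3) = 2.
Column 4 now contains 2, which forces (3,4) = 4.
Column 1 now contains 1, which forces (4,1) = 3.
Column 3 already has 3, leaving (4,3) = 1.
Filled in: 2 1 4 3 / 4 2 3 1 / 1 3 2 4 / 3 4 1 2.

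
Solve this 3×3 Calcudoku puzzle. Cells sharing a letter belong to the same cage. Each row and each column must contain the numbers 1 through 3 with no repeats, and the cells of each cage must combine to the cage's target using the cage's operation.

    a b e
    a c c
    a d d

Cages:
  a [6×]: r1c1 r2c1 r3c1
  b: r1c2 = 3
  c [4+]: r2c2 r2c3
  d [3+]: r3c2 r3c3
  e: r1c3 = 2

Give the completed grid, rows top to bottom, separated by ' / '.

Cage b is a single given cell; hence r1c2 = 3.
E is a freebie; hence r1c3 = 2.
Column 2 now contains 3; hence r2c2 = 1.
Row 2 already has 1; hence r2c3 = 3.
Column 2 now contains 1; hence r3c2 = 2.
Column 3 now contains 2; hence r3c3 = 1.
Row 1 now contains 2, which forces r1c1 = 1.
3 is placed in row 2, which forces r2c1 = 2.
Row 3 already has 1, so r3c1 = 3.

1 3 2 / 2 1 3 / 3 2 1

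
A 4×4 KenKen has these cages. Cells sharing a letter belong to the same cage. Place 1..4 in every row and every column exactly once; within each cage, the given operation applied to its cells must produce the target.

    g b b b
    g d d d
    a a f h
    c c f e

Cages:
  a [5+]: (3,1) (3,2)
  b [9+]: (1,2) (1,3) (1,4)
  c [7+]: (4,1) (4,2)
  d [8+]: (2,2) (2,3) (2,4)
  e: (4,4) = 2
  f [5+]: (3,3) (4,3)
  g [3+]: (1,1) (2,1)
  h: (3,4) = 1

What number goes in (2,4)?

Cage h is a single given cell; hence (3,4) = 1.
E is a freebie; hence (4,4) = 2.
The only place for 1 in row 1 is (1,1).
Column 1 already has 1; hence (2,1) = 2.
Column 1 now contains 2, so (3,1) = 3.
Row 3 already has 3, so (3,2) = 2.
Row 3 now contains 2; hence (3,3) = 4.
Column 1 now contains 3; hence (4,1) = 4.
4 is placed in row 4, which forces (4,2) = 3.
3 is placed in row 4, leaving (4,3) = 1.
Column 2 already has 3, so (1,2) = 4.
Cage b has sum 9; hence (1,3) = 2.
Cage b has sum 9; hence (1,4) = 3.
The 3 cells of cage d must have sum 8; hence (2,2) = 1.
1 is placed in column 3, leaving (2,3) = 3.
The 3 cells of cage d must have sum 8, so (2,4) = 4.
The full grid is 1 4 2 3 / 2 1 3 4 / 3 2 4 1 / 4 3 1 2.

4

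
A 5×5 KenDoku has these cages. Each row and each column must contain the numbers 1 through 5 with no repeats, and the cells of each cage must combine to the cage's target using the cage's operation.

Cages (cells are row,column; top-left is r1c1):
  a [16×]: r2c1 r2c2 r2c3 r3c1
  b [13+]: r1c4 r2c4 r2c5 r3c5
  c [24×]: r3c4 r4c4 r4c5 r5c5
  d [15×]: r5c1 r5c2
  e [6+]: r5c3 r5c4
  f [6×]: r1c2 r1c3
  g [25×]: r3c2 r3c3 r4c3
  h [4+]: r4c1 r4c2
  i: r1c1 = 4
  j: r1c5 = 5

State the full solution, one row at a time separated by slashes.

I is a freebie; hence r1c1 = 4.
J is a freebie; hence r1c5 = 5.
Column 1 already has 4, so r2c1 = 1.
Cage a has product 16, so r3c1 = 2.
Cage g has product 25, which forces r3c2 = 5.
Cage g needs product 25, which forces r3c3 = 1.
Column 1 now contains 1, which forces r4c1 = 3.
Row 4 already has 3, leaving r4c2 = 1.
The 3 cells of cage g must have product 25, so r4c3 = 5.
3 is placed in column 1, leaving r5c1 = 5.
5 is placed in column 2, so r5c2 = 3.
Column 2 now contains 3; hence r1c2 = 2.
The two cells of cage f must have product 6, so r1c3 = 3.
Row 1 now contains 3; hence r1c4 = 1.
2 is placed in column 2, so r2c2 = 4.
Row 2 already has 4, which forces r2c3 = 2.
Row 2 already has 4, so r2c4 = 5.
Row 2 already has 2, which forces r2c5 = 3.
Cage c needs product 24, leaving r3c4 = 3.
Column 5 already has 3; hence r3c5 = 4.
Column 5 now contains 4, which forces r4c5 = 2.
Column 3 already has 2; hence r5c3 = 4.
4 is placed in row 5, leaving r5c4 = 2.
The 4 cells of cage c must have product 24, so r5c5 = 1.
Row 4 now contains 2; hence r4c4 = 4.

4 2 3 1 5 / 1 4 2 5 3 / 2 5 1 3 4 / 3 1 5 4 2 / 5 3 4 2 1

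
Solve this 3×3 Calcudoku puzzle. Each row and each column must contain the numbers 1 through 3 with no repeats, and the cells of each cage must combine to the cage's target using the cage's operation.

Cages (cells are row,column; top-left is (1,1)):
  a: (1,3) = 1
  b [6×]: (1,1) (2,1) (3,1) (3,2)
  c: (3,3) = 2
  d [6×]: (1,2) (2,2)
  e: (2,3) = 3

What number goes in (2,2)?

2

Cage a is given, leaving (1,3) = 1.
E is a freebie, leaving (2,3) = 3.
Cage b needs product 6, which forces (3,2) = 1.
Cage c is a single given cell; hence (3,3) = 2.
Cage b needs product 6; hence (1,1) = 2.
Cage d's pair has product 6, which forces (1,2) = 3.
Cage b needs product 6; hence (2,1) = 1.
Row 2 already has 3, so (2,2) = 2.
2 is placed in row 3; hence (3,1) = 3.
Completed grid: 2 3 1 / 1 2 3 / 3 1 2.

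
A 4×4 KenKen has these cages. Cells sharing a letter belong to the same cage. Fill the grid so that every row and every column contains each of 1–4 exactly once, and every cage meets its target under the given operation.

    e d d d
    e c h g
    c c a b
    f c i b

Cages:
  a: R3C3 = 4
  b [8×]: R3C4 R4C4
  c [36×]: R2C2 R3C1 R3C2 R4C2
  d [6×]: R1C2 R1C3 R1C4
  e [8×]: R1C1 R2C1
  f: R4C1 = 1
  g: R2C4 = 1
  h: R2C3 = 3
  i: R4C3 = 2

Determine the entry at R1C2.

2

H is a freebie, which forces R2C3 = 3.
Cage g is a single given cell, leaving R2C4 = 1.
The 4 cells of cage c must have product 36; hence R3C1 = 3.
A is a freebie, leaving R3C3 = 4.
Row 3 already has 4, leaving R3C4 = 2.
Cage f is a single given cell, leaving R4C1 = 1.
I is a freebie; hence R4C3 = 2.
Column 4 now contains 2; hence R4C4 = 4.
Cage d has product 6; hence R1C2 = 2.
Column 3 already has 2; hence R1C3 = 1.
Column 4 now contains 2, which forces R1C4 = 3.
Row 2 already has 1, leaving R2C2 = 4.
Row 3 already has 4, which forces R3C2 = 1.
Row 4 already has 4; hence R4C2 = 3.
Row 1 now contains 2; hence R1C1 = 4.
Row 2 already has 4; hence R2C1 = 2.
Filled in: 4 2 1 3 / 2 4 3 1 / 3 1 4 2 / 1 3 2 4.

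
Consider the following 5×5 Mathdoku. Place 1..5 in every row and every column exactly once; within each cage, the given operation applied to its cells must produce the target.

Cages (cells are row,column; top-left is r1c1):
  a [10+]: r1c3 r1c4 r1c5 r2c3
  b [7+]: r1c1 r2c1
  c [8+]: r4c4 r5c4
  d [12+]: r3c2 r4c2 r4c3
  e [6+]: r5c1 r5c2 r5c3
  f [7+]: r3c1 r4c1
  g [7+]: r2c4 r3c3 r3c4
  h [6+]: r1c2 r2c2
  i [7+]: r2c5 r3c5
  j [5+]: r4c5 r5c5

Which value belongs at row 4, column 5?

In row 4, 1 can only go at r4c5, so r4c5 = 1.
Cage j needs two cells with sum 5, leaving r5c5 = 4.
The only place for 5 in row 5 is r5c4.
5 is placed in column 4, leaving r4c4 = 3.
In column 1, 1 can only go at r5c1, so r5c1 = 1.
Column 5 needs a 3, and only r1c5 is open for it.
The only place for 3 in row 2 is r2c1.
Cage b's pair has sum 7; hence r1c1 = 4.
Row 3 needs a 3, and only r3c2 is open for it.
Column 2 now contains 3, which forces r5c2 = 2.
Cage e needs sum 6, leaving r5c3 = 3.
Row 4 needs a 2, and only r4c1 is open for it.
Column 1 now contains 2; hence r3c1 = 5.
Row 3 now contains 5; hence r3c5 = 2.
Cage g needs sum 7, leaving r2c4 = 2.
2 is placed in column 5, which forces r2c5 = 5.
Cage h needs two cells with sum 6, leaving r1c2 = 5.
5 is placed in row 1; hence r1c3 = 2.
2 is placed in column 4, leaving r1c4 = 1.
Row 2 already has 5, so r2c2 = 1.
1 is placed in row 2, leaving r2c3 = 4.
Column 3 now contains 4, which forces r3c3 = 1.
Column 4 already has 1, so r3c4 = 4.
Column 2 already has 5, leaving r4c2 = 4.
Column 3 now contains 4, which forces r4c3 = 5.
Filled in: 4 5 2 1 3 / 3 1 4 2 5 / 5 3 1 4 2 / 2 4 5 3 1 / 1 2 3 5 4.

1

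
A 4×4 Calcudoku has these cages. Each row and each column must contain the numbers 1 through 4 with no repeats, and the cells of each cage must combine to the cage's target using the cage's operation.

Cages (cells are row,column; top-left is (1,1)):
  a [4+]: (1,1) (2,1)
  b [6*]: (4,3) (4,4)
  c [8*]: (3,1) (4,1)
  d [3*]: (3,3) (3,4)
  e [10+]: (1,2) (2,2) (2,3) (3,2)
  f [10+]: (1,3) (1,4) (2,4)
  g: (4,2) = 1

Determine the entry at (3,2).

4

Cage g is a single given cell; hence (4,2) = 1.
Cage e needs sum 10, which forces (2,3) = 1.
Column 3 already has 1, so (3,3) = 3.
Row 3 already has 3, so (3,4) = 1.
3 is placed in column 3; hence (4,3) = 2.
Row 4 now contains 2; hence (4,4) = 3.
Cage a needs two cells with sum 4; hence (1,1) = 1.
3 is placed in column 3, which forces (1,3) = 4.
Cage f needs sum 10; hence (1,4) = 2.
Row 2 already has 1, which forces (2,1) = 3.
Column 4 already has 3, which forces (2,4) = 4.
Cage c needs two cells with product 8, which forces (3,1) = 2.
Row 3 now contains 2, leaving (3,2) = 4.
Row 4 now contains 2, leaving (4,1) = 4.
Row 1 already has 2, leaving (1,2) = 3.
4 is placed in row 2, leaving (2,2) = 2.
Filled in: 1 3 4 2 / 3 2 1 4 / 2 4 3 1 / 4 1 2 3.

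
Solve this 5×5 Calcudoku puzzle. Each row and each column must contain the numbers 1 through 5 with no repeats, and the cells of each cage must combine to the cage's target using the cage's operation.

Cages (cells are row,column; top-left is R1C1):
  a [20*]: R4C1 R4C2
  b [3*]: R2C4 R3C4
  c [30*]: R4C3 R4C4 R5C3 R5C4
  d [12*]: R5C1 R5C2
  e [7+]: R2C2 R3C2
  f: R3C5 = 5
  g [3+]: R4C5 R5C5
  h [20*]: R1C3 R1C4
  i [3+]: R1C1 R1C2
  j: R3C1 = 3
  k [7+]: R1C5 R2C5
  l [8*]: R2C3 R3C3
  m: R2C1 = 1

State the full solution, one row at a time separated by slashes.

Cage m is given; hence R2C1 = 1.
1 is placed in row 2, so R2C4 = 3.
J is a freebie, leaving R3C1 = 3.
Column 4 now contains 3, so R3C4 = 1.
Cage f is a single given cell; hence R3C5 = 5.
3 is placed in column 1; hence R5C1 = 4.
Row 5 already has 4, so R5C2 = 3.
Column 1 already has 1; hence R1C1 = 2.
Cage i's pair has sum 3, so R1C2 = 1.
Cage k needs two cells with sum 7, which forces R1C5 = 3.
Cage e's pair has sum 7; hence R2C2 = 5.
The two cells of cage k must have sum 7; hence R2C5 = 4.
Cage e needs two cells with sum 7; hence R3C2 = 2.
Row 3 now contains 2, leaving R3C3 = 4.
Column 1 now contains 4, so R4C1 = 5.
Cage a's pair has product 20, which forces R4C2 = 4.
The 4 cells of cage c must have product 30, leaving R4C3 = 3.
Row 4 now contains 5, so R4C4 = 2.
Row 4 now contains 2, so R4C5 = 1.
Cage c has product 30; hence R5C3 = 1.
2 is placed in column 4, which forces R5C4 = 5.
Column 5 now contains 1, so R5C5 = 2.
Column 3 now contains 4, leaving R1C3 = 5.
Column 4 now contains 5, which forces R1C4 = 4.
Row 2 already has 4; hence R2C3 = 2.

2 1 5 4 3 / 1 5 2 3 4 / 3 2 4 1 5 / 5 4 3 2 1 / 4 3 1 5 2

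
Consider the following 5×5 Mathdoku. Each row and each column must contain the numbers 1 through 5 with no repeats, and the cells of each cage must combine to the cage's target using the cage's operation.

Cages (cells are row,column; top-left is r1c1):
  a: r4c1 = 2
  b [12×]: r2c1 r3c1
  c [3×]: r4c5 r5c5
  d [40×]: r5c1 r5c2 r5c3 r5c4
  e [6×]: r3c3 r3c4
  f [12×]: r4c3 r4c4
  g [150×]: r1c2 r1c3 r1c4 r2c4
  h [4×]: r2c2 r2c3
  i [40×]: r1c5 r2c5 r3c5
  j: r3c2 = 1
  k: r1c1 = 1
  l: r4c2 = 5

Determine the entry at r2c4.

5

Cage k is a single given cell, leaving r1c1 = 1.
Cage g has product 150, which forces r2c4 = 5.
J is a freebie, leaving r3c2 = 1.
Cage a is given, so r4c1 = 2.
Cage l is a single given cell, so r4c2 = 5.
Cage g needs product 150; hence r1c3 = 5.
Column 2 now contains 1, so r2c2 = 4.
The two cells of cage h must have product 4, which forces r2c3 = 1.
Row 2 now contains 4, which forces r2c5 = 2.
Column 2 already has 4; hence r5c2 = 2.
Row 5 now contains 2, which forces r5c3 = 4.
Row 5 already has 4, which forces r5c4 = 1.
1 is placed in row 5; hence r5c5 = 3.
2 is placed in column 2, so r1c2 = 3.
Cage g needs product 150; hence r1c4 = 2.
Column 5 now contains 2, leaving r1c5 = 4.
Row 2 now contains 4, leaving r2c1 = 3.
The two cells of cage b must have product 12, so r3c1 = 4.
Column 4 already has 2, so r3c4 = 3.
Cage i has product 40, which forces r3c5 = 5.
Column 3 already has 4, so r4c3 = 3.
Cage f needs two cells with product 12, which forces r4c4 = 4.
3 is placed in column 5, which forces r4c5 = 1.
Row 5 already has 4, so r5c1 = 5.
Row 3 now contains 3, which forces r3c3 = 2.
Completed grid: 1 3 5 2 4 / 3 4 1 5 2 / 4 1 2 3 5 / 2 5 3 4 1 / 5 2 4 1 3.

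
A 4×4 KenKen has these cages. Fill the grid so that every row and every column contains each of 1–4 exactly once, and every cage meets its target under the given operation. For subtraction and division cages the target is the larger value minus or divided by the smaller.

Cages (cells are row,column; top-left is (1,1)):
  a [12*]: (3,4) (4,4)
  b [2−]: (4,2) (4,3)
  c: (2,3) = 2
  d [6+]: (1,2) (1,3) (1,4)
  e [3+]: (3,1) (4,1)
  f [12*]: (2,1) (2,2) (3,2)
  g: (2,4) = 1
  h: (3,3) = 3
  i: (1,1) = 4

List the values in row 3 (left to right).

Cage i is given, so (1,1) = 4.
C is a freebie, leaving (2,3) = 2.
G is a freebie; hence (2,4) = 1.
H is a freebie, leaving (3,3) = 3.
Row 3 already has 3; hence (3,4) = 4.
4 is placed in column 4, which forces (4,4) = 3.
Cage d has sum 6; hence (1,2) = 3.
Column 3 already has 3, so (1,3) = 1.
Column 4 now contains 3, leaving (1,4) = 2.
Row 2 already has 1, which forces (2,1) = 3.
Cage f has product 12, which forces (2,2) = 4.
Cage f has product 12; hence (3,2) = 1.
Cage b needs two cells with difference 2, so (4,2) = 2.
The two cells of cage b must have difference 2, leaving (4,3) = 4.
1 is placed in row 3; hence (3,1) = 2.
Row 4 now contains 2, which forces (4,1) = 1.
The full grid is 4 3 1 2 / 3 4 2 1 / 2 1 3 4 / 1 2 4 3.

2 1 3 4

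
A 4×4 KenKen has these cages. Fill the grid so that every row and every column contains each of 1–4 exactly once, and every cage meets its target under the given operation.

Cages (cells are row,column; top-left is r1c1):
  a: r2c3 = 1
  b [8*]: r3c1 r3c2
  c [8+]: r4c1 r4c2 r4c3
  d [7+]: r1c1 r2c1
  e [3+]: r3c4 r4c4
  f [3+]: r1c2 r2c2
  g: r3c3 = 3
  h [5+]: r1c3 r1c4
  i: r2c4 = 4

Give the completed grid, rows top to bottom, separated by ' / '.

A is a freebie, leaving r2c3 = 1.
I is a freebie, so r2c4 = 4.
Cage g is a single given cell, which forces r3c3 = 3.
3 is placed in column 3; hence r4c3 = 4.
The two cells of cage d must have sum 7, so r1c1 = 4.
The two cells of cage f must have sum 3, which forces r1c2 = 1.
Column 3 already has 4, leaving r1c3 = 2.
The two cells of cage h must have sum 5, so r1c4 = 3.
Row 2 already has 4, which forces r2c1 = 3.
Row 2 already has 1, so r2c2 = 2.
Column 1 now contains 4, so r3c1 = 2.
Column 2 already has 2, so r3c2 = 4.
Row 3 already has 2; hence r3c4 = 1.
Column 1 already has 3, which forces r4c1 = 1.
Column 2 now contains 1, so r4c2 = 3.
Column 4 now contains 1, leaving r4c4 = 2.

4 1 2 3 / 3 2 1 4 / 2 4 3 1 / 1 3 4 2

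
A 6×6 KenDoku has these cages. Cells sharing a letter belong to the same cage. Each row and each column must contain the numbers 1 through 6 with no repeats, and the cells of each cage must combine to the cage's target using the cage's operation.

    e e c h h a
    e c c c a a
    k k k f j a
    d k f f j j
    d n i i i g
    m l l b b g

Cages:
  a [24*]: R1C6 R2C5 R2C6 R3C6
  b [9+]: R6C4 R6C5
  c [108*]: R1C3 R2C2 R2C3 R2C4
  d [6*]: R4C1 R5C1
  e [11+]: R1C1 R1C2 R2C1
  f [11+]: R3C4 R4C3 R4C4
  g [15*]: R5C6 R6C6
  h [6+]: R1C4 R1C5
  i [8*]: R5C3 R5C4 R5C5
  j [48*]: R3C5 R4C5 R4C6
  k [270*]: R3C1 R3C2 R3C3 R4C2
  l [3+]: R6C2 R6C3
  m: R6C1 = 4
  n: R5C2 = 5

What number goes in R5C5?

Cage k has product 270; hence R4C2 = 3.
Cage n is a single given cell; hence R5C2 = 5.
Row 5 now contains 5, so R5C6 = 3.
M is a freebie, leaving R6C1 = 4.
Column 6 now contains 3, so R6C6 = 5.
5 is placed in column 2; hence R3C2 = 6.
Row 2 needs a 4, and only R2C6 is open for it.
The only place for 5 in row 2 is R2C1.
Cage e needs sum 11, leaving R1C1 = 2.
The 3 cells of cage e must have sum 11, leaving R1C2 = 4.
5 is placed in column 1, so R3C1 = 3.
The 4 cells of cage k must have product 270, leaving R3C3 = 5.
Row 1 needs a 3, and only R1C3 is open for it.
Cage c needs product 108, leaving R2C2 = 2.
Column 3 already has 3, so R2C3 = 6.
The 4 cells of cage c must have product 108; hence R2C4 = 3.
3 is placed in row 2, which forces R2C5 = 1.
2 is placed in column 2, which forces R6C2 = 1.
1 is placed in row 6, leaving R6C3 = 2.
Column 4 already has 3, leaving R6C4 = 6.
Row 6 already has 6, which forces R6C5 = 3.
The two cells of cage h must have sum 6, so R1C4 = 1.
1 is placed in column 5; hence R1C5 = 5.
Cage a needs product 24, which forces R1C6 = 6.
The 3 cells of cage f must have sum 11, which forces R3C4 = 2.
Row 3 already has 2, so R3C5 = 4.
Cage a has product 24, so R3C6 = 1.
Cage f needs sum 11, so R4C3 = 4.
Cage f has sum 11, leaving R4C4 = 5.
Column 6 now contains 6, which forces R4C6 = 2.
Column 3 now contains 4, which forces R5C3 = 1.
Column 4 already has 2, so R5C4 = 4.
Column 5 already has 4, so R5C5 = 2.
The two cells of cage d must have product 6; hence R4C1 = 1.
Row 4 now contains 2; hence R4C5 = 6.
Row 5 now contains 1, so R5C1 = 6.
Filled in: 2 4 3 1 5 6 / 5 2 6 3 1 4 / 3 6 5 2 4 1 / 1 3 4 5 6 2 / 6 5 1 4 2 3 / 4 1 2 6 3 5.

2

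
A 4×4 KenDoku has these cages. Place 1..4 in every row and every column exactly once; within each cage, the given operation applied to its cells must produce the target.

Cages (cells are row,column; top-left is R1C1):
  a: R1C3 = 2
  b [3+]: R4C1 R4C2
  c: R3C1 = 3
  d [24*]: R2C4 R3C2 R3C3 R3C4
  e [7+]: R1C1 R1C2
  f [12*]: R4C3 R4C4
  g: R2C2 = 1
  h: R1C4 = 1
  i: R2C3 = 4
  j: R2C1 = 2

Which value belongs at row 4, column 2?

Cage a is a single given cell, leaving R1C3 = 2.
H is a freebie, which forces R1C4 = 1.
Cage j is a single given cell, so R2C1 = 2.
Cage g is a single given cell, leaving R2C2 = 1.
I is a freebie; hence R2C3 = 4.
Row 2 already has 4; hence R2C4 = 3.
Cage c is given, leaving R3C1 = 3.
Row 3 now contains 3, leaving R3C3 = 1.
2 is placed in column 1, which forces R4C1 = 1.
1 is placed in column 2, leaving R4C2 = 2.
Column 3 now contains 4, leaving R4C3 = 3.
Column 4 now contains 3; hence R4C4 = 4.
3 is placed in column 1; hence R1C1 = 4.
Cage e's pair has sum 7, so R1C2 = 3.
Column 2 now contains 2, which forces R3C2 = 4.
Column 4 already has 4, which forces R3C4 = 2.
The full grid is 4 3 2 1 / 2 1 4 3 / 3 4 1 2 / 1 2 3 4.

2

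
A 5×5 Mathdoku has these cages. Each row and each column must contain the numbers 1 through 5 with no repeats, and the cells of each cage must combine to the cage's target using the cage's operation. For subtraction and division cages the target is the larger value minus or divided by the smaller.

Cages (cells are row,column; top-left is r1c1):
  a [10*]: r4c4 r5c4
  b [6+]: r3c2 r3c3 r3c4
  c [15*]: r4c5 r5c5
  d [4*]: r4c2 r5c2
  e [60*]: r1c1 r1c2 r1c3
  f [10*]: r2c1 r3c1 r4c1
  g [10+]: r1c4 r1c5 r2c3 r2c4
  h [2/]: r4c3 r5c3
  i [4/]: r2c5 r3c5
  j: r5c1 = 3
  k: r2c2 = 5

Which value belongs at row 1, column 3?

5

K is a freebie, leaving r2c2 = 5.
J is a freebie, which forces r5c1 = 3.
3 is placed in row 5, leaving r5c5 = 5.
Cage a needs two cells with product 10; hence r4c4 = 5.
Column 5 now contains 5, leaving r4c5 = 3.
5 is placed in row 5, so r5c4 = 2.
Cage f needs product 10; hence r3c1 = 5.
The two cells of cage h must have quotient 2, which forces r4c3 = 2.
Column 1 already has 5, leaving r1c1 = 4.
The 3 cells of cage e must have product 60, which forces r1c2 = 3.
The 3 cells of cage e must have product 60, so r1c3 = 5.
3 is placed in row 1; hence r1c4 = 1.
Row 1 now contains 1, so r1c5 = 2.
Cage f has product 10; hence r2c1 = 2.
Cage b needs sum 6; hence r3c2 = 2.
Column 4 already has 1; hence r3c4 = 3.
Row 4 now contains 2, leaving r4c1 = 1.
Row 4 already has 1; hence r4c2 = 4.
Column 2 already has 4; hence r5c2 = 1.
Row 5 already has 1, leaving r5c3 = 4.
The 4 cells of cage g must have sum 10, which forces r2c3 = 3.
Column 4 now contains 3; hence r2c4 = 4.
Row 2 now contains 4, so r2c5 = 1.
Row 3 now contains 3, which forces r3c3 = 1.
Column 5 already has 1; hence r3c5 = 4.
Completed grid: 4 3 5 1 2 / 2 5 3 4 1 / 5 2 1 3 4 / 1 4 2 5 3 / 3 1 4 2 5.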